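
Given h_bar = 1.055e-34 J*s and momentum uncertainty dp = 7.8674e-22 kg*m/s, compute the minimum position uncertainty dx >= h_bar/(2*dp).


dx = h_bar / (2 * dp)
= 1.055e-34 / (2 * 7.8674e-22)
= 1.055e-34 / 1.5735e-21
= 6.7049e-14 m

6.7049e-14


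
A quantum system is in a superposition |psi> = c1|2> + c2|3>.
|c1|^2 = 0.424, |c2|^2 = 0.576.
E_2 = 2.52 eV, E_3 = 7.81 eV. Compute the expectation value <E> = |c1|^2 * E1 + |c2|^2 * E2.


<E> = |c1|^2 * E1 + |c2|^2 * E2
= 0.424 * 2.52 + 0.576 * 7.81
= 1.0685 + 4.4986
= 5.567 eV

5.567


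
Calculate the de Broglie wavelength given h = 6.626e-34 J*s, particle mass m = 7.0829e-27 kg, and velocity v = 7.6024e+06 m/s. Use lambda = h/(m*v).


lambda = h / (m * v)
= 6.626e-34 / (7.0829e-27 * 7.6024e+06)
= 6.626e-34 / 5.3847e-20
= 1.2305e-14 m

1.2305e-14


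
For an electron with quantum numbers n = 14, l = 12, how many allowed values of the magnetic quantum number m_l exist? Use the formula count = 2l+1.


m_l ranges from -l to +l in integer steps
So m_l goes from -12 to +12
Count = 2l + 1 = 2*12 + 1
= 25

25


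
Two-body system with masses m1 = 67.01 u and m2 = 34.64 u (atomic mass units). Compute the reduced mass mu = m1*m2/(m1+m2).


mu = m1 * m2 / (m1 + m2)
= 67.01 * 34.64 / (67.01 + 34.64)
= 2321.2264 / 101.65
= 22.8355 u

22.8355


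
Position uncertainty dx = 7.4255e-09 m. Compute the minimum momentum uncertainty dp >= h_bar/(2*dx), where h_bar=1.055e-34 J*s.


dp = h_bar / (2 * dx)
= 1.055e-34 / (2 * 7.4255e-09)
= 1.055e-34 / 1.4851e-08
= 7.1039e-27 kg*m/s

7.1039e-27


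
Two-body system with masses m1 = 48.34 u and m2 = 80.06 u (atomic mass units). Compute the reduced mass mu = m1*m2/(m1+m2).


mu = m1 * m2 / (m1 + m2)
= 48.34 * 80.06 / (48.34 + 80.06)
= 3870.1004 / 128.4
= 30.141 u

30.141


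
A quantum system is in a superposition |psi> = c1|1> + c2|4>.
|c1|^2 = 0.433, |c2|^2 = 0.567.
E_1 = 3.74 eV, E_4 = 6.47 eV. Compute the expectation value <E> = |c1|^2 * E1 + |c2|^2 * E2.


<E> = |c1|^2 * E1 + |c2|^2 * E2
= 0.433 * 3.74 + 0.567 * 6.47
= 1.6194 + 3.6685
= 5.2879 eV

5.2879


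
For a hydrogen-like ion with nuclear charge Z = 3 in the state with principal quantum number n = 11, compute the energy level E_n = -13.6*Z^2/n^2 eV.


E_n = -13.6 * Z^2 / n^2
= -13.6 * 3^2 / 11^2
= -13.6 * 9 / 121
= -1.0116 eV

-1.0116


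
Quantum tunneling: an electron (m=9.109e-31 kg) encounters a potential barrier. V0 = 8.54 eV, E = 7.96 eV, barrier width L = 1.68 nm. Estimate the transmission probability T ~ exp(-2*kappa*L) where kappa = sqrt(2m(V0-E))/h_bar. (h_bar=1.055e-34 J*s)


V0 - E = 0.58 eV = 9.2916e-20 J
kappa = sqrt(2 * m * (V0-E)) / h_bar
= sqrt(2 * 9.109e-31 * 9.2916e-20) / 1.055e-34
= 3.8998e+09 /m
2*kappa*L = 2 * 3.8998e+09 * 1.68e-9
= 13.1034
T = exp(-13.1034) = 2.038386e-06

2.038386e-06


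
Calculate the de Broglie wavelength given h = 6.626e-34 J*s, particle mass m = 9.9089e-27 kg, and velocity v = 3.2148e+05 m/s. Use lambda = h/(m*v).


lambda = h / (m * v)
= 6.626e-34 / (9.9089e-27 * 3.2148e+05)
= 6.626e-34 / 3.1855e-21
= 2.0800e-13 m

2.0800e-13


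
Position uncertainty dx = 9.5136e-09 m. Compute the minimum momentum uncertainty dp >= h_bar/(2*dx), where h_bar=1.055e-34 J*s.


dp = h_bar / (2 * dx)
= 1.055e-34 / (2 * 9.5136e-09)
= 1.055e-34 / 1.9027e-08
= 5.5447e-27 kg*m/s

5.5447e-27


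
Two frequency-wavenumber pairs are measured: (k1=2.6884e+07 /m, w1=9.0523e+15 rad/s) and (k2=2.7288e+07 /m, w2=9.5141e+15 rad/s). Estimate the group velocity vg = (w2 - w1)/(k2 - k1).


vg = (w2 - w1) / (k2 - k1)
= (9.5141e+15 - 9.0523e+15) / (2.7288e+07 - 2.6884e+07)
= 4.6180e+14 / 4.0400e+05
= 1.1431e+09 m/s

1.1431e+09


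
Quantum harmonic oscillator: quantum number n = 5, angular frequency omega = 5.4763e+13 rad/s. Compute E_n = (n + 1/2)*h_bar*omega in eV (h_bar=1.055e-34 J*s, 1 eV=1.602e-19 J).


E = (n + 1/2) * h_bar * omega
= (5 + 0.5) * 1.055e-34 * 5.4763e+13
= 5.5 * 5.7775e-21
= 3.1776e-20 J
= 0.1984 eV

0.1984


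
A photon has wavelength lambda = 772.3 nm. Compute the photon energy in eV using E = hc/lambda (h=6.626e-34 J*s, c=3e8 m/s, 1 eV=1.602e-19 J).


E = hc / lambda
= (6.626e-34)(3e8) / (772.3e-9)
= 1.9878e-25 / 7.7230e-07
= 2.5739e-19 J
Converting to eV: 2.5739e-19 / 1.602e-19
= 1.6067 eV

1.6067


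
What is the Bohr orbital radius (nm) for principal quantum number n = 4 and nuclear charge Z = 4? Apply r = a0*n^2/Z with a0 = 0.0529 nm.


r = a0 * n^2 / Z
= 0.0529 * 4^2 / 4
= 0.0529 * 16 / 4
= 0.2116 nm

0.2116


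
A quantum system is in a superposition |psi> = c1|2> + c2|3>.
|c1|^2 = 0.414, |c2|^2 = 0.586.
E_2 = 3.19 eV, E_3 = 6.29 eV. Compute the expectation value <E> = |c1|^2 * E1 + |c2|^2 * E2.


<E> = |c1|^2 * E1 + |c2|^2 * E2
= 0.414 * 3.19 + 0.586 * 6.29
= 1.3207 + 3.6859
= 5.0066 eV

5.0066


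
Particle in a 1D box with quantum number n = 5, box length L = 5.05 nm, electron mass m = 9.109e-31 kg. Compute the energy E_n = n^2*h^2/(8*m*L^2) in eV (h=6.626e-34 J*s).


E = n^2 * h^2 / (8 * m * L^2)
= 5^2 * (6.626e-34)^2 / (8 * 9.109e-31 * (5.05e-9)^2)
= 25 * 4.3904e-67 / (8 * 9.109e-31 * 2.5502e-17)
= 5.9061e-20 J
= 0.3687 eV

0.3687


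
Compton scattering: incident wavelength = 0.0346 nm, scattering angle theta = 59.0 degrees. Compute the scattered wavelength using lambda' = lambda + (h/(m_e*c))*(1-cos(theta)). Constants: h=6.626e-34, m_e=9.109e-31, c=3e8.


Compton wavelength: h/(m_e*c) = 2.4247e-12 m
d_lambda = 2.4247e-12 * (1 - cos(59.0 deg))
= 2.4247e-12 * 0.484962
= 1.1759e-12 m = 0.001176 nm
lambda' = 0.0346 + 0.001176
= 0.035776 nm

0.035776


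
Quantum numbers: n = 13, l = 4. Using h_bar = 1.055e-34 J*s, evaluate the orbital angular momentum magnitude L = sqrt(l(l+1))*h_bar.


L = sqrt(l*(l+1)) * h_bar
= sqrt(4 * 5) * 1.055e-34
= sqrt(20) * 1.055e-34
= 4.4721 * 1.055e-34
= 4.7181e-34 J*s

4.7181e-34


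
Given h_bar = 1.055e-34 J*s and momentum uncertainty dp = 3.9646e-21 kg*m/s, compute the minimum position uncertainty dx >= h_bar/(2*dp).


dx = h_bar / (2 * dp)
= 1.055e-34 / (2 * 3.9646e-21)
= 1.055e-34 / 7.9292e-21
= 1.3305e-14 m

1.3305e-14


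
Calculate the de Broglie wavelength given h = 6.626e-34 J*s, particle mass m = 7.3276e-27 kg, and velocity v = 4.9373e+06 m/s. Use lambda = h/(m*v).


lambda = h / (m * v)
= 6.626e-34 / (7.3276e-27 * 4.9373e+06)
= 6.626e-34 / 3.6179e-20
= 1.8315e-14 m

1.8315e-14


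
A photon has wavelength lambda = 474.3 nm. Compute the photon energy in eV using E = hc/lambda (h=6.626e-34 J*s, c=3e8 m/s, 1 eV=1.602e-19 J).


E = hc / lambda
= (6.626e-34)(3e8) / (474.3e-9)
= 1.9878e-25 / 4.7430e-07
= 4.1910e-19 J
Converting to eV: 4.1910e-19 / 1.602e-19
= 2.6161 eV

2.6161


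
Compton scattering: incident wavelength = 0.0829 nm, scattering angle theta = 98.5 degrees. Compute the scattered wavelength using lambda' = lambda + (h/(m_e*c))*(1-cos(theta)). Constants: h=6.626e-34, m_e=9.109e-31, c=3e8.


Compton wavelength: h/(m_e*c) = 2.4247e-12 m
d_lambda = 2.4247e-12 * (1 - cos(98.5 deg))
= 2.4247e-12 * 1.147809
= 2.7831e-12 m = 0.002783 nm
lambda' = 0.0829 + 0.002783
= 0.085683 nm

0.085683


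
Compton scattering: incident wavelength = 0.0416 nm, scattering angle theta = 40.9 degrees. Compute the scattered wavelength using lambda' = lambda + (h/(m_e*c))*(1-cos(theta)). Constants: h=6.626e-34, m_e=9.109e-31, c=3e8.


Compton wavelength: h/(m_e*c) = 2.4247e-12 m
d_lambda = 2.4247e-12 * (1 - cos(40.9 deg))
= 2.4247e-12 * 0.244147
= 5.9198e-13 m = 0.000592 nm
lambda' = 0.0416 + 0.000592
= 0.042192 nm

0.042192


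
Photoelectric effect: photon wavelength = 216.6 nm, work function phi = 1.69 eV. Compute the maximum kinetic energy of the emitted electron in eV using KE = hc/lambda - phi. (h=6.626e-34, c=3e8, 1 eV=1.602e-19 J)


E_photon = hc / lambda
= (6.626e-34)(3e8) / (216.6e-9)
= 9.1773e-19 J
= 5.7286 eV
KE = E_photon - phi
= 5.7286 - 1.69
= 4.0386 eV

4.0386


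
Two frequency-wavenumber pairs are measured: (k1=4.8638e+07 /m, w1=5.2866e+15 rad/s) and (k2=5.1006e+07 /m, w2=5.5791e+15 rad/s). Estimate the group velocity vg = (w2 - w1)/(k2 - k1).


vg = (w2 - w1) / (k2 - k1)
= (5.5791e+15 - 5.2866e+15) / (5.1006e+07 - 4.8638e+07)
= 2.9250e+14 / 2.3680e+06
= 1.2352e+08 m/s

1.2352e+08


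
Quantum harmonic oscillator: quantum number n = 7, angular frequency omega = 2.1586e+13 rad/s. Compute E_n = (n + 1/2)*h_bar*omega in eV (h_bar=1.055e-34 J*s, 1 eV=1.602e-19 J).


E = (n + 1/2) * h_bar * omega
= (7 + 0.5) * 1.055e-34 * 2.1586e+13
= 7.5 * 2.2773e-21
= 1.7080e-20 J
= 0.1066 eV

0.1066


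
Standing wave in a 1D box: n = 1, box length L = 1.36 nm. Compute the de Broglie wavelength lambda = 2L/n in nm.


lambda = 2L / n
= 2 * 1.36 / 1
= 2.72 / 1
= 2.72 nm

2.72


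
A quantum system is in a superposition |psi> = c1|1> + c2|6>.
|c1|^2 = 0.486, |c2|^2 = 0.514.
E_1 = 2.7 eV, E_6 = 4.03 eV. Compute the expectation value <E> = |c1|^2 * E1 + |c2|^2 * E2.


<E> = |c1|^2 * E1 + |c2|^2 * E2
= 0.486 * 2.7 + 0.514 * 4.03
= 1.3122 + 2.0714
= 3.3836 eV

3.3836


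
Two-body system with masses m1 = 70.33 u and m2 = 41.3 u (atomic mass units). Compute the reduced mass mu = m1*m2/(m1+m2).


mu = m1 * m2 / (m1 + m2)
= 70.33 * 41.3 / (70.33 + 41.3)
= 2904.629 / 111.63
= 26.0201 u

26.0201


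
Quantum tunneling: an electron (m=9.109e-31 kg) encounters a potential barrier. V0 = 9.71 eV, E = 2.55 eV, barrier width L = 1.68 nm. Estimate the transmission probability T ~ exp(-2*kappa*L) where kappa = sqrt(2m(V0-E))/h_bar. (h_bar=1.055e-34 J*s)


V0 - E = 7.16 eV = 1.1470e-18 J
kappa = sqrt(2 * m * (V0-E)) / h_bar
= sqrt(2 * 9.109e-31 * 1.1470e-18) / 1.055e-34
= 1.3702e+10 /m
2*kappa*L = 2 * 1.3702e+10 * 1.68e-9
= 46.0389
T = exp(-46.0389) = 1.012885e-20

1.012885e-20


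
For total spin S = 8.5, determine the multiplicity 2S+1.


Spin multiplicity = 2S + 1
= 2 * 8.5 + 1
= 17.0 + 1
= 18

18


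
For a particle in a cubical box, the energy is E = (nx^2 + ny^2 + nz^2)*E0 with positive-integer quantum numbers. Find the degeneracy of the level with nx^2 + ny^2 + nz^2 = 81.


Enumerate all (nx, ny, nz) with nx^2 + ny^2 + nz^2 = 81:
(1,4,8)
(1,8,4)
(3,6,6)
(4,1,8)
(4,4,7)
(4,7,4)
(4,8,1)
(6,3,6)
(6,6,3)
(7,4,4)
(8,1,4)
(8,4,1)
Total degeneracy = 12

12


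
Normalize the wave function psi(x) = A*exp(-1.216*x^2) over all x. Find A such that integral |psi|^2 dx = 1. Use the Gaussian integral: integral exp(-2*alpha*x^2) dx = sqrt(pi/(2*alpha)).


integral |psi|^2 dx = A^2 * sqrt(pi/(2*alpha)) = 1
A^2 = sqrt(2*alpha/pi)
= sqrt(2 * 1.216 / pi)
= 0.879846
A = sqrt(0.879846)
= 0.938

0.938


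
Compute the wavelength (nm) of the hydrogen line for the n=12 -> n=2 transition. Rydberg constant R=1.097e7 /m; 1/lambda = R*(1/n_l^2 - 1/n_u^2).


1/lambda = R * (1/n_l^2 - 1/n_u^2)
= 1.097e7 * (1/2^2 - 1/12^2)
= 1.097e7 * (0.25 - 0.006944)
= 1.097e7 * 0.243056
= 2.6663e+06 /m
lambda = 1 / 2.6663e+06 = 375.0488 nm

375.0488


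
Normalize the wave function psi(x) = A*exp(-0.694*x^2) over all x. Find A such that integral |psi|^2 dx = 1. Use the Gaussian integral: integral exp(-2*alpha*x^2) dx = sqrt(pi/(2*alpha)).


integral |psi|^2 dx = A^2 * sqrt(pi/(2*alpha)) = 1
A^2 = sqrt(2*alpha/pi)
= sqrt(2 * 0.694 / pi)
= 0.664691
A = sqrt(0.664691)
= 0.8153

0.8153


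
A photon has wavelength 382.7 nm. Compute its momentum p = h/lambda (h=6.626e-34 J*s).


p = h / lambda
= 6.626e-34 / (382.7e-9)
= 6.626e-34 / 3.8270e-07
= 1.7314e-27 kg*m/s

1.7314e-27


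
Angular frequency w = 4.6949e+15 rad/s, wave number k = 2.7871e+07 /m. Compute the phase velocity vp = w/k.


vp = w / k
= 4.6949e+15 / 2.7871e+07
= 1.6845e+08 m/s

1.6845e+08


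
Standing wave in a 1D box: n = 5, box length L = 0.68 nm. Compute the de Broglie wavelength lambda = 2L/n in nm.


lambda = 2L / n
= 2 * 0.68 / 5
= 1.36 / 5
= 0.272 nm

0.272


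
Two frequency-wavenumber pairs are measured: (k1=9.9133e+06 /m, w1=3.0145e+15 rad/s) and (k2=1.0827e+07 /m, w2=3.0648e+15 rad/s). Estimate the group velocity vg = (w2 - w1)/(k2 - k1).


vg = (w2 - w1) / (k2 - k1)
= (3.0648e+15 - 3.0145e+15) / (1.0827e+07 - 9.9133e+06)
= 5.0300e+13 / 9.1370e+05
= 5.5051e+07 m/s

5.5051e+07


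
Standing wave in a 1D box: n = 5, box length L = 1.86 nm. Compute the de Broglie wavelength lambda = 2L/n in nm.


lambda = 2L / n
= 2 * 1.86 / 5
= 3.72 / 5
= 0.744 nm

0.744


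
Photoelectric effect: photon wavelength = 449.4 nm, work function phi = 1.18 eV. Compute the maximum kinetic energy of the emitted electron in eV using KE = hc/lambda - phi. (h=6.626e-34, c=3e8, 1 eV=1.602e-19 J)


E_photon = hc / lambda
= (6.626e-34)(3e8) / (449.4e-9)
= 4.4232e-19 J
= 2.7611 eV
KE = E_photon - phi
= 2.7611 - 1.18
= 1.5811 eV

1.5811


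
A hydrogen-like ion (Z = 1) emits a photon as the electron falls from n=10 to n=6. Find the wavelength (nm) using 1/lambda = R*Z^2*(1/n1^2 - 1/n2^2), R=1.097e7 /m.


1/lambda = R * Z^2 * (1/n1^2 - 1/n2^2)
= 1.097e7 * 1^2 * (1/6^2 - 1/10^2)
= 1.097e7 * 1 * (0.027778 - 0.01)
= 1.9502e+05 /m
lambda = 1 / 1.9502e+05
= 5127.6208 nm

5127.6208


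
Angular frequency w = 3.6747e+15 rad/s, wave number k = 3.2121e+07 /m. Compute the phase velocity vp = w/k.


vp = w / k
= 3.6747e+15 / 3.2121e+07
= 1.1440e+08 m/s

1.1440e+08


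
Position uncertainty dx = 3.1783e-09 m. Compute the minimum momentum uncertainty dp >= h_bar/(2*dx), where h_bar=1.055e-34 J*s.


dp = h_bar / (2 * dx)
= 1.055e-34 / (2 * 3.1783e-09)
= 1.055e-34 / 6.3566e-09
= 1.6597e-26 kg*m/s

1.6597e-26


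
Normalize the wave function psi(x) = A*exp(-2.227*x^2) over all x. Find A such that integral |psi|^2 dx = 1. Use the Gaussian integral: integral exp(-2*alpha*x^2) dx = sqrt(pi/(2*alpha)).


integral |psi|^2 dx = A^2 * sqrt(pi/(2*alpha)) = 1
A^2 = sqrt(2*alpha/pi)
= sqrt(2 * 2.227 / pi)
= 1.190694
A = sqrt(1.190694)
= 1.0912

1.0912


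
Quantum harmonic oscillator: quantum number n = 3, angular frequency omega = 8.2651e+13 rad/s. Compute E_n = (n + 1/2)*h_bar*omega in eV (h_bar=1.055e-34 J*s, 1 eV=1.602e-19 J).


E = (n + 1/2) * h_bar * omega
= (3 + 0.5) * 1.055e-34 * 8.2651e+13
= 3.5 * 8.7197e-21
= 3.0519e-20 J
= 0.1905 eV

0.1905


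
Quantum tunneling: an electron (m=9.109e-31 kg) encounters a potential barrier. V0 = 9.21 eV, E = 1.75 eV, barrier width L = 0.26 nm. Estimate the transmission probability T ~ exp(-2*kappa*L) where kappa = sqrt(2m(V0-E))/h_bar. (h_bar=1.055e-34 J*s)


V0 - E = 7.46 eV = 1.1951e-18 J
kappa = sqrt(2 * m * (V0-E)) / h_bar
= sqrt(2 * 9.109e-31 * 1.1951e-18) / 1.055e-34
= 1.3986e+10 /m
2*kappa*L = 2 * 1.3986e+10 * 0.26e-9
= 7.2728
T = exp(-7.2728) = 6.941626e-04

6.941626e-04


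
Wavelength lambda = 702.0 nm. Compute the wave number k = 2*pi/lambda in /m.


k = 2 * pi / lambda
= 6.2832 / (702.0e-9)
= 6.2832 / 7.0200e-07
= 8.9504e+06 /m

8.9504e+06


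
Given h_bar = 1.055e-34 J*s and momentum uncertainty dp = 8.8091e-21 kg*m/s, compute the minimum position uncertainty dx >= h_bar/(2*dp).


dx = h_bar / (2 * dp)
= 1.055e-34 / (2 * 8.8091e-21)
= 1.055e-34 / 1.7618e-20
= 5.9881e-15 m

5.9881e-15


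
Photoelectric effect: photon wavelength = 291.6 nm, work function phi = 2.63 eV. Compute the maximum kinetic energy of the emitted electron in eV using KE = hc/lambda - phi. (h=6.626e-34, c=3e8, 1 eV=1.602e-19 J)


E_photon = hc / lambda
= (6.626e-34)(3e8) / (291.6e-9)
= 6.8169e-19 J
= 4.2552 eV
KE = E_photon - phi
= 4.2552 - 2.63
= 1.6252 eV

1.6252


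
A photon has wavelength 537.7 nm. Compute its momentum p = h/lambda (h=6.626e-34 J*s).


p = h / lambda
= 6.626e-34 / (537.7e-9)
= 6.626e-34 / 5.3770e-07
= 1.2323e-27 kg*m/s

1.2323e-27


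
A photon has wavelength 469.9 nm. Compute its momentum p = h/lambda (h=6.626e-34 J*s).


p = h / lambda
= 6.626e-34 / (469.9e-9)
= 6.626e-34 / 4.6990e-07
= 1.4101e-27 kg*m/s

1.4101e-27


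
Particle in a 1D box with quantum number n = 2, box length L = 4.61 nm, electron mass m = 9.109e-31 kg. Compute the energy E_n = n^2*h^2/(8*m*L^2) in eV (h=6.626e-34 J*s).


E = n^2 * h^2 / (8 * m * L^2)
= 2^2 * (6.626e-34)^2 / (8 * 9.109e-31 * (4.61e-9)^2)
= 4 * 4.3904e-67 / (8 * 9.109e-31 * 2.1252e-17)
= 1.1340e-20 J
= 0.0708 eV

0.0708


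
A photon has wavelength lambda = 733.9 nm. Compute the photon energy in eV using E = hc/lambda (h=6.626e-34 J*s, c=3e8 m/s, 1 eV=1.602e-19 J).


E = hc / lambda
= (6.626e-34)(3e8) / (733.9e-9)
= 1.9878e-25 / 7.3390e-07
= 2.7085e-19 J
Converting to eV: 2.7085e-19 / 1.602e-19
= 1.6907 eV

1.6907


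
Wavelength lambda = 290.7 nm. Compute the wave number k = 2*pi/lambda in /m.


k = 2 * pi / lambda
= 6.2832 / (290.7e-9)
= 6.2832 / 2.9070e-07
= 2.1614e+07 /m

2.1614e+07


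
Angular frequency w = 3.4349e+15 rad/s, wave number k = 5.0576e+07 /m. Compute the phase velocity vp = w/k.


vp = w / k
= 3.4349e+15 / 5.0576e+07
= 6.7916e+07 m/s

6.7916e+07


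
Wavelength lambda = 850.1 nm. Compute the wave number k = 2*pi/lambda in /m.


k = 2 * pi / lambda
= 6.2832 / (850.1e-9)
= 6.2832 / 8.5010e-07
= 7.3911e+06 /m

7.3911e+06


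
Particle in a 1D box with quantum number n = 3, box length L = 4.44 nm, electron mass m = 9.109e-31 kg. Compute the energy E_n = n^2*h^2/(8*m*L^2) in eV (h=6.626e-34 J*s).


E = n^2 * h^2 / (8 * m * L^2)
= 3^2 * (6.626e-34)^2 / (8 * 9.109e-31 * (4.44e-9)^2)
= 9 * 4.3904e-67 / (8 * 9.109e-31 * 1.9714e-17)
= 2.7505e-20 J
= 0.1717 eV

0.1717


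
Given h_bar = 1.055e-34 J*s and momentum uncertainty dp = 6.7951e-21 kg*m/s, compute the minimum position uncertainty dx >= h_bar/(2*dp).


dx = h_bar / (2 * dp)
= 1.055e-34 / (2 * 6.7951e-21)
= 1.055e-34 / 1.3590e-20
= 7.7629e-15 m

7.7629e-15


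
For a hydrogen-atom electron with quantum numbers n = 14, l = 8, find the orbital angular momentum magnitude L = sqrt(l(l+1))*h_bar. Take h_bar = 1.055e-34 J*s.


L = sqrt(l*(l+1)) * h_bar
= sqrt(8 * 9) * 1.055e-34
= sqrt(72) * 1.055e-34
= 8.4853 * 1.055e-34
= 8.9520e-34 J*s

8.9520e-34


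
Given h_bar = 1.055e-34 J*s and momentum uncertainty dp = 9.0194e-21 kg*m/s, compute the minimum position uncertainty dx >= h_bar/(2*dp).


dx = h_bar / (2 * dp)
= 1.055e-34 / (2 * 9.0194e-21)
= 1.055e-34 / 1.8039e-20
= 5.8485e-15 m

5.8485e-15


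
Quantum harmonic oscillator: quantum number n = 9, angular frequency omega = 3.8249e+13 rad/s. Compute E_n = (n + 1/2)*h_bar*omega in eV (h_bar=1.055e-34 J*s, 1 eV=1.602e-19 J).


E = (n + 1/2) * h_bar * omega
= (9 + 0.5) * 1.055e-34 * 3.8249e+13
= 9.5 * 4.0353e-21
= 3.8335e-20 J
= 0.2393 eV

0.2393


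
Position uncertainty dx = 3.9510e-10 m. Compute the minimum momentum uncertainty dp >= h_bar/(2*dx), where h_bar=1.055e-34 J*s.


dp = h_bar / (2 * dx)
= 1.055e-34 / (2 * 3.9510e-10)
= 1.055e-34 / 7.9020e-10
= 1.3351e-25 kg*m/s

1.3351e-25


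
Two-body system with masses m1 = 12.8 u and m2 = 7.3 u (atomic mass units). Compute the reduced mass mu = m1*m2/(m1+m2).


mu = m1 * m2 / (m1 + m2)
= 12.8 * 7.3 / (12.8 + 7.3)
= 93.44 / 20.1
= 4.6488 u

4.6488


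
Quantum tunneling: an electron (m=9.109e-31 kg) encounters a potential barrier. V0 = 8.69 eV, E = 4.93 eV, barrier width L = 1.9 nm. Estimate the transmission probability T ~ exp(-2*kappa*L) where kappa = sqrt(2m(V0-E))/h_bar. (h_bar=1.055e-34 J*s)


V0 - E = 3.76 eV = 6.0235e-19 J
kappa = sqrt(2 * m * (V0-E)) / h_bar
= sqrt(2 * 9.109e-31 * 6.0235e-19) / 1.055e-34
= 9.9294e+09 /m
2*kappa*L = 2 * 9.9294e+09 * 1.9e-9
= 37.7317
T = exp(-37.7317) = 4.105064e-17

4.105064e-17


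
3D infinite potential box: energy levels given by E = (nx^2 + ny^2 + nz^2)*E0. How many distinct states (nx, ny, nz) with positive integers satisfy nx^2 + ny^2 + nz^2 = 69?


Enumerate all (nx, ny, nz) with nx^2 + ny^2 + nz^2 = 69:
(1,2,8)
(1,8,2)
(2,1,8)
(2,4,7)
(2,7,4)
(2,8,1)
(4,2,7)
(4,7,2)
(7,2,4)
(7,4,2)
(8,1,2)
(8,2,1)
Total degeneracy = 12

12


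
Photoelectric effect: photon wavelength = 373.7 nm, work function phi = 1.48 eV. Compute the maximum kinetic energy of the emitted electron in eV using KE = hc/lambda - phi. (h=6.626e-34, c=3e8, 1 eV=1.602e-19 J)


E_photon = hc / lambda
= (6.626e-34)(3e8) / (373.7e-9)
= 5.3192e-19 J
= 3.3204 eV
KE = E_photon - phi
= 3.3204 - 1.48
= 1.8404 eV

1.8404


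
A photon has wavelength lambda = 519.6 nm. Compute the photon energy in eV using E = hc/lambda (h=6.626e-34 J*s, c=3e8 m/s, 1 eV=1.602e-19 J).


E = hc / lambda
= (6.626e-34)(3e8) / (519.6e-9)
= 1.9878e-25 / 5.1960e-07
= 3.8256e-19 J
Converting to eV: 3.8256e-19 / 1.602e-19
= 2.388 eV

2.388


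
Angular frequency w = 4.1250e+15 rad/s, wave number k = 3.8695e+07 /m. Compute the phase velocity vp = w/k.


vp = w / k
= 4.1250e+15 / 3.8695e+07
= 1.0660e+08 m/s

1.0660e+08


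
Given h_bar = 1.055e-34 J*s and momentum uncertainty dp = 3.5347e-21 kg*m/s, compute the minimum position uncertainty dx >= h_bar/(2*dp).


dx = h_bar / (2 * dp)
= 1.055e-34 / (2 * 3.5347e-21)
= 1.055e-34 / 7.0694e-21
= 1.4923e-14 m

1.4923e-14


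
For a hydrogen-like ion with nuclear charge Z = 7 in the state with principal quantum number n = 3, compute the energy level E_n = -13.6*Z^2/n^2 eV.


E_n = -13.6 * Z^2 / n^2
= -13.6 * 7^2 / 3^2
= -13.6 * 49 / 9
= -74.0444 eV

-74.0444


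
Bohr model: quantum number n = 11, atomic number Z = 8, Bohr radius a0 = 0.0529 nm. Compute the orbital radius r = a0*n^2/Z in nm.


r = a0 * n^2 / Z
= 0.0529 * 11^2 / 8
= 0.0529 * 121 / 8
= 0.8001 nm

0.8001


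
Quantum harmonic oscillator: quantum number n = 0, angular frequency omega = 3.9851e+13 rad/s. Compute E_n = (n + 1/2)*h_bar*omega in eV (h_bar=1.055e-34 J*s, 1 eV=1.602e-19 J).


E = (n + 1/2) * h_bar * omega
= (0 + 0.5) * 1.055e-34 * 3.9851e+13
= 0.5 * 4.2043e-21
= 2.1021e-21 J
= 0.0131 eV

0.0131


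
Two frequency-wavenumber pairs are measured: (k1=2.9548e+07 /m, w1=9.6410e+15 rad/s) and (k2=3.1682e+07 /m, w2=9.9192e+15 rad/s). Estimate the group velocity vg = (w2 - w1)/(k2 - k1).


vg = (w2 - w1) / (k2 - k1)
= (9.9192e+15 - 9.6410e+15) / (3.1682e+07 - 2.9548e+07)
= 2.7820e+14 / 2.1340e+06
= 1.3037e+08 m/s

1.3037e+08


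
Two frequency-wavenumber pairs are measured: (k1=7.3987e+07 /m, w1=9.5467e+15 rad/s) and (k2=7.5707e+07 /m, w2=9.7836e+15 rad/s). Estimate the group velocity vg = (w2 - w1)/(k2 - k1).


vg = (w2 - w1) / (k2 - k1)
= (9.7836e+15 - 9.5467e+15) / (7.5707e+07 - 7.3987e+07)
= 2.3690e+14 / 1.7200e+06
= 1.3773e+08 m/s

1.3773e+08


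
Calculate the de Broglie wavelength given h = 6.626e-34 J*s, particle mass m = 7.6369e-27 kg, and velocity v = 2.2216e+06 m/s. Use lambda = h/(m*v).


lambda = h / (m * v)
= 6.626e-34 / (7.6369e-27 * 2.2216e+06)
= 6.626e-34 / 1.6966e-20
= 3.9054e-14 m

3.9054e-14


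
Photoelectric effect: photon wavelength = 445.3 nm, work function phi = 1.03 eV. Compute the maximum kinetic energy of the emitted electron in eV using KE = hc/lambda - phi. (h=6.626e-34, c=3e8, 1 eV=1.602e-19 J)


E_photon = hc / lambda
= (6.626e-34)(3e8) / (445.3e-9)
= 4.4640e-19 J
= 2.7865 eV
KE = E_photon - phi
= 2.7865 - 1.03
= 1.7565 eV

1.7565


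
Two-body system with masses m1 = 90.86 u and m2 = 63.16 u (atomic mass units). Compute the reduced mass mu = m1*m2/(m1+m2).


mu = m1 * m2 / (m1 + m2)
= 90.86 * 63.16 / (90.86 + 63.16)
= 5738.7176 / 154.02
= 37.2596 u

37.2596


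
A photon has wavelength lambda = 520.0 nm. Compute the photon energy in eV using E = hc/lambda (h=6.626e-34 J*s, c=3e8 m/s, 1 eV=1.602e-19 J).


E = hc / lambda
= (6.626e-34)(3e8) / (520.0e-9)
= 1.9878e-25 / 5.2000e-07
= 3.8227e-19 J
Converting to eV: 3.8227e-19 / 1.602e-19
= 2.3862 eV

2.3862


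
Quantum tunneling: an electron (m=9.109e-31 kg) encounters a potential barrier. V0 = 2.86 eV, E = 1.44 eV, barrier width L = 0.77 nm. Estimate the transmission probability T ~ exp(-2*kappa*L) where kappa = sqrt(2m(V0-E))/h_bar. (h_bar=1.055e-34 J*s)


V0 - E = 1.42 eV = 2.2748e-19 J
kappa = sqrt(2 * m * (V0-E)) / h_bar
= sqrt(2 * 9.109e-31 * 2.2748e-19) / 1.055e-34
= 6.1020e+09 /m
2*kappa*L = 2 * 6.1020e+09 * 0.77e-9
= 9.3971
T = exp(-9.3971) = 8.296397e-05

8.296397e-05


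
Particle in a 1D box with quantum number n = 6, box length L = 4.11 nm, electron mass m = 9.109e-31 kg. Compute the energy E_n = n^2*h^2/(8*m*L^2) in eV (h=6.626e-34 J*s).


E = n^2 * h^2 / (8 * m * L^2)
= 6^2 * (6.626e-34)^2 / (8 * 9.109e-31 * (4.11e-9)^2)
= 36 * 4.3904e-67 / (8 * 9.109e-31 * 1.6892e-17)
= 1.2840e-19 J
= 0.8015 eV

0.8015


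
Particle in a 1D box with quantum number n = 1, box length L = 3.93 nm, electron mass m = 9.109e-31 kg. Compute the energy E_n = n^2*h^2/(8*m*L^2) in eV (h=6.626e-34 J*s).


E = n^2 * h^2 / (8 * m * L^2)
= 1^2 * (6.626e-34)^2 / (8 * 9.109e-31 * (3.93e-9)^2)
= 1 * 4.3904e-67 / (8 * 9.109e-31 * 1.5445e-17)
= 3.9008e-21 J
= 0.0243 eV

0.0243


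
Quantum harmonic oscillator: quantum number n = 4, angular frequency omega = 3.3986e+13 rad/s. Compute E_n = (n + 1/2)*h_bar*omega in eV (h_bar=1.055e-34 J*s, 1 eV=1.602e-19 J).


E = (n + 1/2) * h_bar * omega
= (4 + 0.5) * 1.055e-34 * 3.3986e+13
= 4.5 * 3.5855e-21
= 1.6135e-20 J
= 0.1007 eV

0.1007


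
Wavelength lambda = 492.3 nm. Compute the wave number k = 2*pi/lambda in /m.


k = 2 * pi / lambda
= 6.2832 / (492.3e-9)
= 6.2832 / 4.9230e-07
= 1.2763e+07 /m

1.2763e+07


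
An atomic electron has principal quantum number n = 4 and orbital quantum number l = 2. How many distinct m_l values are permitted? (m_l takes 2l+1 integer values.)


m_l ranges from -l to +l in integer steps
So m_l goes from -2 to +2
Count = 2l + 1 = 2*2 + 1
= 5

5


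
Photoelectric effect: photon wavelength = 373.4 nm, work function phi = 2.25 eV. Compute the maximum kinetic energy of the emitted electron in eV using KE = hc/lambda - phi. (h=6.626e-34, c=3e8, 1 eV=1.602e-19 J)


E_photon = hc / lambda
= (6.626e-34)(3e8) / (373.4e-9)
= 5.3235e-19 J
= 3.323 eV
KE = E_photon - phi
= 3.323 - 2.25
= 1.073 eV

1.073


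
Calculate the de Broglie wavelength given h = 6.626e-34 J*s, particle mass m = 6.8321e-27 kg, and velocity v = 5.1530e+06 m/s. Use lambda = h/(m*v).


lambda = h / (m * v)
= 6.626e-34 / (6.8321e-27 * 5.1530e+06)
= 6.626e-34 / 3.5206e-20
= 1.8821e-14 m

1.8821e-14


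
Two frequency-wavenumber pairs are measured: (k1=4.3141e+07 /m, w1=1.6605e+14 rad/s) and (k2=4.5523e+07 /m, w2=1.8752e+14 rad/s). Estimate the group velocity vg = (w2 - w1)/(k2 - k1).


vg = (w2 - w1) / (k2 - k1)
= (1.8752e+14 - 1.6605e+14) / (4.5523e+07 - 4.3141e+07)
= 2.1470e+13 / 2.3820e+06
= 9.0134e+06 m/s

9.0134e+06


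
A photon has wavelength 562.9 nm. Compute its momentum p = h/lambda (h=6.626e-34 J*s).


p = h / lambda
= 6.626e-34 / (562.9e-9)
= 6.626e-34 / 5.6290e-07
= 1.1771e-27 kg*m/s

1.1771e-27


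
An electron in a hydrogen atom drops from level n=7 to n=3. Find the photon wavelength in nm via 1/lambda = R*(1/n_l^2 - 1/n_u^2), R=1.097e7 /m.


1/lambda = R * (1/n_l^2 - 1/n_u^2)
= 1.097e7 * (1/3^2 - 1/7^2)
= 1.097e7 * (0.111111 - 0.020408)
= 1.097e7 * 0.090703
= 9.9501e+05 /m
lambda = 1 / 9.9501e+05 = 1005.0137 nm

1005.0137


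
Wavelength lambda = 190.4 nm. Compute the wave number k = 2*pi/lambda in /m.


k = 2 * pi / lambda
= 6.2832 / (190.4e-9)
= 6.2832 / 1.9040e-07
= 3.3000e+07 /m

3.3000e+07


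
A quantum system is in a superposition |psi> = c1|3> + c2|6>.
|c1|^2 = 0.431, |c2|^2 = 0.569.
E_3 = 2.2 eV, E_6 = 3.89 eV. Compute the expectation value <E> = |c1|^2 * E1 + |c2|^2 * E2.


<E> = |c1|^2 * E1 + |c2|^2 * E2
= 0.431 * 2.2 + 0.569 * 3.89
= 0.9482 + 2.2134
= 3.1616 eV

3.1616


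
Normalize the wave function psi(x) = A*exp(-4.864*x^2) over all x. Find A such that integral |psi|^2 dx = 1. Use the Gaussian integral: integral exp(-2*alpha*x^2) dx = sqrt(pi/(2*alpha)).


integral |psi|^2 dx = A^2 * sqrt(pi/(2*alpha)) = 1
A^2 = sqrt(2*alpha/pi)
= sqrt(2 * 4.864 / pi)
= 1.759693
A = sqrt(1.759693)
= 1.3265

1.3265


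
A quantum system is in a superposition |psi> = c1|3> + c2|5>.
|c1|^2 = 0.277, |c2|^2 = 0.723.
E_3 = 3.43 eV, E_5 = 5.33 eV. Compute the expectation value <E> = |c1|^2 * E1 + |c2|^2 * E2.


<E> = |c1|^2 * E1 + |c2|^2 * E2
= 0.277 * 3.43 + 0.723 * 5.33
= 0.9501 + 3.8536
= 4.8037 eV

4.8037


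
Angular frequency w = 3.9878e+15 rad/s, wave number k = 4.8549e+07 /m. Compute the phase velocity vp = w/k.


vp = w / k
= 3.9878e+15 / 4.8549e+07
= 8.2140e+07 m/s

8.2140e+07


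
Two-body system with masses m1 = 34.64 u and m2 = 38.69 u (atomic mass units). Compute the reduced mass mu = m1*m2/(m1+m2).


mu = m1 * m2 / (m1 + m2)
= 34.64 * 38.69 / (34.64 + 38.69)
= 1340.2216 / 73.33
= 18.2766 u

18.2766


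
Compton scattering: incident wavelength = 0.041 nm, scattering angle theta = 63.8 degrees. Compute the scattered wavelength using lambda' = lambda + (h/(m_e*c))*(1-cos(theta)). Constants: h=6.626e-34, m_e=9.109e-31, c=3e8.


Compton wavelength: h/(m_e*c) = 2.4247e-12 m
d_lambda = 2.4247e-12 * (1 - cos(63.8 deg))
= 2.4247e-12 * 0.558494
= 1.3542e-12 m = 0.001354 nm
lambda' = 0.041 + 0.001354
= 0.042354 nm

0.042354


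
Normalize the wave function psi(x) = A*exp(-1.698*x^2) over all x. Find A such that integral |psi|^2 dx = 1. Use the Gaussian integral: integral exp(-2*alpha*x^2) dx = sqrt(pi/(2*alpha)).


integral |psi|^2 dx = A^2 * sqrt(pi/(2*alpha)) = 1
A^2 = sqrt(2*alpha/pi)
= sqrt(2 * 1.698 / pi)
= 1.039702
A = sqrt(1.039702)
= 1.0197

1.0197


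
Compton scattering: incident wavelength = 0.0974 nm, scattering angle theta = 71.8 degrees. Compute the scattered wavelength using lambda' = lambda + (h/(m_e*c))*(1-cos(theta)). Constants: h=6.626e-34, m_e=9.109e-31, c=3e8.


Compton wavelength: h/(m_e*c) = 2.4247e-12 m
d_lambda = 2.4247e-12 * (1 - cos(71.8 deg))
= 2.4247e-12 * 0.687665
= 1.6674e-12 m = 0.001667 nm
lambda' = 0.0974 + 0.001667
= 0.099067 nm

0.099067


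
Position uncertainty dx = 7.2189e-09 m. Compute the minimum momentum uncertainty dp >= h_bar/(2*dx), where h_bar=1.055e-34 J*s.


dp = h_bar / (2 * dx)
= 1.055e-34 / (2 * 7.2189e-09)
= 1.055e-34 / 1.4438e-08
= 7.3072e-27 kg*m/s

7.3072e-27


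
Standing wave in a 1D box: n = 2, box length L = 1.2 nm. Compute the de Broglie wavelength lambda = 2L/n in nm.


lambda = 2L / n
= 2 * 1.2 / 2
= 2.4 / 2
= 1.2 nm

1.2


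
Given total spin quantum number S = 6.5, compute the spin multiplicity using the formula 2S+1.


Spin multiplicity = 2S + 1
= 2 * 6.5 + 1
= 13.0 + 1
= 14

14


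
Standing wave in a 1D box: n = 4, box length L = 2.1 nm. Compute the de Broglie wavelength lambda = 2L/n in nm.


lambda = 2L / n
= 2 * 2.1 / 4
= 4.2 / 4
= 1.05 nm

1.05


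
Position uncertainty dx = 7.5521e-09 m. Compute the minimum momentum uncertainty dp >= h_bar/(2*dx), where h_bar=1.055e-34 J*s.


dp = h_bar / (2 * dx)
= 1.055e-34 / (2 * 7.5521e-09)
= 1.055e-34 / 1.5104e-08
= 6.9848e-27 kg*m/s

6.9848e-27


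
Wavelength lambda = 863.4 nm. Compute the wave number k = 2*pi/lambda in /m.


k = 2 * pi / lambda
= 6.2832 / (863.4e-9)
= 6.2832 / 8.6340e-07
= 7.2773e+06 /m

7.2773e+06


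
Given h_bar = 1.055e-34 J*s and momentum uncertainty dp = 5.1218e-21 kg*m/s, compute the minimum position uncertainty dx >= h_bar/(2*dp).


dx = h_bar / (2 * dp)
= 1.055e-34 / (2 * 5.1218e-21)
= 1.055e-34 / 1.0244e-20
= 1.0299e-14 m

1.0299e-14


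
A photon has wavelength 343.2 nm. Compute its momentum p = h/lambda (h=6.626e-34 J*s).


p = h / lambda
= 6.626e-34 / (343.2e-9)
= 6.626e-34 / 3.4320e-07
= 1.9307e-27 kg*m/s

1.9307e-27


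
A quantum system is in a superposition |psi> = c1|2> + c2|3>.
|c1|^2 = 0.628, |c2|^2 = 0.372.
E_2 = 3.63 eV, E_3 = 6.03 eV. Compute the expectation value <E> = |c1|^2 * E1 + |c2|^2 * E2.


<E> = |c1|^2 * E1 + |c2|^2 * E2
= 0.628 * 3.63 + 0.372 * 6.03
= 2.2796 + 2.2432
= 4.5228 eV

4.5228


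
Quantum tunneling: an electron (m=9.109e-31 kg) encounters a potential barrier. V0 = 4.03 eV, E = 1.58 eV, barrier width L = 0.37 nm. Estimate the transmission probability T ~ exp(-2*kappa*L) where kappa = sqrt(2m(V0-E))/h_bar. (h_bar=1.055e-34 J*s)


V0 - E = 2.45 eV = 3.9249e-19 J
kappa = sqrt(2 * m * (V0-E)) / h_bar
= sqrt(2 * 9.109e-31 * 3.9249e-19) / 1.055e-34
= 8.0152e+09 /m
2*kappa*L = 2 * 8.0152e+09 * 0.37e-9
= 5.9312
T = exp(-5.9312) = 2.655245e-03

2.655245e-03


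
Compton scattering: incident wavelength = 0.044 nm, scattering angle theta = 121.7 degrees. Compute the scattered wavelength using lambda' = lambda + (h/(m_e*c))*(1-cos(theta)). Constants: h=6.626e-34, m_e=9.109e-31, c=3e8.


Compton wavelength: h/(m_e*c) = 2.4247e-12 m
d_lambda = 2.4247e-12 * (1 - cos(121.7 deg))
= 2.4247e-12 * 1.525472
= 3.6988e-12 m = 0.003699 nm
lambda' = 0.044 + 0.003699
= 0.047699 nm

0.047699


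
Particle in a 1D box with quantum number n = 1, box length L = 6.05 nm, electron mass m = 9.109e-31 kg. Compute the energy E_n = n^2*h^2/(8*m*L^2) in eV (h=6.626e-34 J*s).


E = n^2 * h^2 / (8 * m * L^2)
= 1^2 * (6.626e-34)^2 / (8 * 9.109e-31 * (6.05e-9)^2)
= 1 * 4.3904e-67 / (8 * 9.109e-31 * 3.6603e-17)
= 1.6460e-21 J
= 0.0103 eV

0.0103


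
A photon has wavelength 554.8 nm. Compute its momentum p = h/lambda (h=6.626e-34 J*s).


p = h / lambda
= 6.626e-34 / (554.8e-9)
= 6.626e-34 / 5.5480e-07
= 1.1943e-27 kg*m/s

1.1943e-27


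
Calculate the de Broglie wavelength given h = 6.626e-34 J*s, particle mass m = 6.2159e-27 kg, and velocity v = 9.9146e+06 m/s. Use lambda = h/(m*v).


lambda = h / (m * v)
= 6.626e-34 / (6.2159e-27 * 9.9146e+06)
= 6.626e-34 / 6.1628e-20
= 1.0752e-14 m

1.0752e-14


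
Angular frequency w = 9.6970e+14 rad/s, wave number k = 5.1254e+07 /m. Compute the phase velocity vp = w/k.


vp = w / k
= 9.6970e+14 / 5.1254e+07
= 1.8919e+07 m/s

1.8919e+07


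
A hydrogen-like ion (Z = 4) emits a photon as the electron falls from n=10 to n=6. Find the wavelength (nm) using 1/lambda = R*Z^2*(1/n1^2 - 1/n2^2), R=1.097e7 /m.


1/lambda = R * Z^2 * (1/n1^2 - 1/n2^2)
= 1.097e7 * 4^2 * (1/6^2 - 1/10^2)
= 1.097e7 * 16 * (0.027778 - 0.01)
= 3.1204e+06 /m
lambda = 1 / 3.1204e+06
= 320.4763 nm

320.4763


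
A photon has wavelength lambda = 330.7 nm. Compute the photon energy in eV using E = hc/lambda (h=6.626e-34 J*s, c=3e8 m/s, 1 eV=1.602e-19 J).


E = hc / lambda
= (6.626e-34)(3e8) / (330.7e-9)
= 1.9878e-25 / 3.3070e-07
= 6.0109e-19 J
Converting to eV: 6.0109e-19 / 1.602e-19
= 3.7521 eV

3.7521


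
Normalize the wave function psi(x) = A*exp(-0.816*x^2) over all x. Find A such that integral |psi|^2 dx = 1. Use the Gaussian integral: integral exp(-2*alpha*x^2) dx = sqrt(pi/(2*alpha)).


integral |psi|^2 dx = A^2 * sqrt(pi/(2*alpha)) = 1
A^2 = sqrt(2*alpha/pi)
= sqrt(2 * 0.816 / pi)
= 0.720751
A = sqrt(0.720751)
= 0.849

0.849


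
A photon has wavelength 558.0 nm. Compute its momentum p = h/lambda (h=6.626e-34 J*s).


p = h / lambda
= 6.626e-34 / (558.0e-9)
= 6.626e-34 / 5.5800e-07
= 1.1875e-27 kg*m/s

1.1875e-27


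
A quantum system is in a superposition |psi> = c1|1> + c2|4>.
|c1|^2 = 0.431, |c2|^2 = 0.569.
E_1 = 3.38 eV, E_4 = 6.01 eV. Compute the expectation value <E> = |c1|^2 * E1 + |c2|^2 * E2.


<E> = |c1|^2 * E1 + |c2|^2 * E2
= 0.431 * 3.38 + 0.569 * 6.01
= 1.4568 + 3.4197
= 4.8765 eV

4.8765


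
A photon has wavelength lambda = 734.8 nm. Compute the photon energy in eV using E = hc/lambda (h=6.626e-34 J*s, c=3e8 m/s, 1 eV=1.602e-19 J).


E = hc / lambda
= (6.626e-34)(3e8) / (734.8e-9)
= 1.9878e-25 / 7.3480e-07
= 2.7052e-19 J
Converting to eV: 2.7052e-19 / 1.602e-19
= 1.6887 eV

1.6887


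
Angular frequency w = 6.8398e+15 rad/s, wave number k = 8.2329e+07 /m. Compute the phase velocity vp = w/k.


vp = w / k
= 6.8398e+15 / 8.2329e+07
= 8.3079e+07 m/s

8.3079e+07


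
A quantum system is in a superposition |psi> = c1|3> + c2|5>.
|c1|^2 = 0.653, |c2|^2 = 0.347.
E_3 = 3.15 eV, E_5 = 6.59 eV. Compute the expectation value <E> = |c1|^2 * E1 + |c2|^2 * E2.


<E> = |c1|^2 * E1 + |c2|^2 * E2
= 0.653 * 3.15 + 0.347 * 6.59
= 2.057 + 2.2867
= 4.3437 eV

4.3437


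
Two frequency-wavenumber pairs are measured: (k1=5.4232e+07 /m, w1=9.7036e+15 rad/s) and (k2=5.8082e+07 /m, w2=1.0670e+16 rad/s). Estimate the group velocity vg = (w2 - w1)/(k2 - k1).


vg = (w2 - w1) / (k2 - k1)
= (1.0670e+16 - 9.7036e+15) / (5.8082e+07 - 5.4232e+07)
= 9.6640e+14 / 3.8500e+06
= 2.5101e+08 m/s

2.5101e+08


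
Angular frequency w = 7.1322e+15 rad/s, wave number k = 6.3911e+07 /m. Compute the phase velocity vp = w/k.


vp = w / k
= 7.1322e+15 / 6.3911e+07
= 1.1160e+08 m/s

1.1160e+08


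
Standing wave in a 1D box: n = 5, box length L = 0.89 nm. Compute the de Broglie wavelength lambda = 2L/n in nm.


lambda = 2L / n
= 2 * 0.89 / 5
= 1.78 / 5
= 0.356 nm

0.356


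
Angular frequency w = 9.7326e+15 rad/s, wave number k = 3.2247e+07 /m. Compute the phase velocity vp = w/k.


vp = w / k
= 9.7326e+15 / 3.2247e+07
= 3.0181e+08 m/s

3.0181e+08


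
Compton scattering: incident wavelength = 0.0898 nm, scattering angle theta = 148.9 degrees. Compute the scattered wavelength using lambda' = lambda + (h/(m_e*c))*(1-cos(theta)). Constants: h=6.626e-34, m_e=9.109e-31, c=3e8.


Compton wavelength: h/(m_e*c) = 2.4247e-12 m
d_lambda = 2.4247e-12 * (1 - cos(148.9 deg))
= 2.4247e-12 * 1.856267
= 4.5009e-12 m = 0.004501 nm
lambda' = 0.0898 + 0.004501
= 0.094301 nm

0.094301


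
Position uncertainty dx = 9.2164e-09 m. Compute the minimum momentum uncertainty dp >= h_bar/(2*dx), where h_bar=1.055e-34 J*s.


dp = h_bar / (2 * dx)
= 1.055e-34 / (2 * 9.2164e-09)
= 1.055e-34 / 1.8433e-08
= 5.7235e-27 kg*m/s

5.7235e-27


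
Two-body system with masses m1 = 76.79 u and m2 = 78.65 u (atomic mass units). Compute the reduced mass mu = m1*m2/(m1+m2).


mu = m1 * m2 / (m1 + m2)
= 76.79 * 78.65 / (76.79 + 78.65)
= 6039.5335 / 155.44
= 38.8544 u

38.8544


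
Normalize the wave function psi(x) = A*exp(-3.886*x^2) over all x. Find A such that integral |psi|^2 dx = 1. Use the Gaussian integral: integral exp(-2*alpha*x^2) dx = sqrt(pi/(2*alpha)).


integral |psi|^2 dx = A^2 * sqrt(pi/(2*alpha)) = 1
A^2 = sqrt(2*alpha/pi)
= sqrt(2 * 3.886 / pi)
= 1.572865
A = sqrt(1.572865)
= 1.2541

1.2541


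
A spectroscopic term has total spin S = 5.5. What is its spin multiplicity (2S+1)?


Spin multiplicity = 2S + 1
= 2 * 5.5 + 1
= 11.0 + 1
= 12

12


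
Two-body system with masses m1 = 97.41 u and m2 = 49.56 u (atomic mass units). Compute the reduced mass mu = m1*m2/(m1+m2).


mu = m1 * m2 / (m1 + m2)
= 97.41 * 49.56 / (97.41 + 49.56)
= 4827.6396 / 146.97
= 32.8478 u

32.8478


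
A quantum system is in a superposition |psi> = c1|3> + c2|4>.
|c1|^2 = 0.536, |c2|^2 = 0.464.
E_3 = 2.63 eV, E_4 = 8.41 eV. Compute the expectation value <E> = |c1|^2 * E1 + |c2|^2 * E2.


<E> = |c1|^2 * E1 + |c2|^2 * E2
= 0.536 * 2.63 + 0.464 * 8.41
= 1.4097 + 3.9022
= 5.3119 eV

5.3119


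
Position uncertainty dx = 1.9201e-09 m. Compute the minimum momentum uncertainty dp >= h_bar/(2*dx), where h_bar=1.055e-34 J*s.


dp = h_bar / (2 * dx)
= 1.055e-34 / (2 * 1.9201e-09)
= 1.055e-34 / 3.8402e-09
= 2.7473e-26 kg*m/s

2.7473e-26


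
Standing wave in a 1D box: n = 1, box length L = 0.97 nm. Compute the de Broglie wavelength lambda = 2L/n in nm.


lambda = 2L / n
= 2 * 0.97 / 1
= 1.94 / 1
= 1.94 nm

1.94


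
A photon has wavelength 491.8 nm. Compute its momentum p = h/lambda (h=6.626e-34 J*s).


p = h / lambda
= 6.626e-34 / (491.8e-9)
= 6.626e-34 / 4.9180e-07
= 1.3473e-27 kg*m/s

1.3473e-27


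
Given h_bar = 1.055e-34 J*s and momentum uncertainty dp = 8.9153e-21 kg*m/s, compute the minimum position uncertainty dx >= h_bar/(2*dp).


dx = h_bar / (2 * dp)
= 1.055e-34 / (2 * 8.9153e-21)
= 1.055e-34 / 1.7831e-20
= 5.9168e-15 m

5.9168e-15


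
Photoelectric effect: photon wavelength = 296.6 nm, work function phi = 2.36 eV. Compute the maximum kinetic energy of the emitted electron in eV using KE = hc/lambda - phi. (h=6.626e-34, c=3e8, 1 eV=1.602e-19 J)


E_photon = hc / lambda
= (6.626e-34)(3e8) / (296.6e-9)
= 6.7020e-19 J
= 4.1835 eV
KE = E_photon - phi
= 4.1835 - 2.36
= 1.8235 eV

1.8235
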